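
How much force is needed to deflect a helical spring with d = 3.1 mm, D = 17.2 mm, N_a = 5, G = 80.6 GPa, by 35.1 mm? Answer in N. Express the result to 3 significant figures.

1280 N

k = Gd⁴/(8D³N_a) = (80.6×10³)(3.1⁴)/(8·17.2³·5) = 36.571 N/mm
F = k·δ = 36.571 × 35.1 = 1283.6 N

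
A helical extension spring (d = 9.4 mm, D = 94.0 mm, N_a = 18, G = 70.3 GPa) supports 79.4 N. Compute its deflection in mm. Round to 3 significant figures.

k = Gd⁴/(8D³N_a) = (70.3×10³)(9.4⁴)/(8·94.0³·18) = 4.589 N/mm
δ = F/k = 79.4 / 4.589 = 17.302 mm

17.3 mm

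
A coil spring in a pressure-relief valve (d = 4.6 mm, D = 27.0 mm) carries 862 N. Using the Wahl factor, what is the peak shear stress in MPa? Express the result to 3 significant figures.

Spring index C = D/d = 27.0/4.6 = 5.8696
K_W = (4C−1)/(4C−4) + 0.615/C = 22.478/19.478 + 0.1048 = 1.2588
τ₀ = 8FD/(πd³) = 8·862·27.0/(π·4.6³) = 186192/305.79 = 608.89 MPa
τ_max = K·τ₀ = 1.2588 × 608.89 = 766.47 MPa

766 MPa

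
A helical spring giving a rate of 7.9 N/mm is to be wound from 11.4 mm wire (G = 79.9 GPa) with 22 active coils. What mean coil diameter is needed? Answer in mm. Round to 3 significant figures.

D = (Gd⁴/(8N_a·k))^(1/3) = (79.9×10³·11.4⁴/(8·22·7.9))^(1/3)
  = (970569)^(1/3) = 99.0092 mm

99.0 mm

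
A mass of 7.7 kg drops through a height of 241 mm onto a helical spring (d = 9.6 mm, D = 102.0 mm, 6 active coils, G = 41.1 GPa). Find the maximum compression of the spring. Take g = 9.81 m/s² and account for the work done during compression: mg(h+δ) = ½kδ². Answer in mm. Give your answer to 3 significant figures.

k = Gd⁴/(8D³N_a) = (41.1×10³)(9.6⁴)/(8·102.0³·6) = 6.8531 N/mm
W = mg = 7.7 × 9.81 = 75.537 N
½kδ² − Wδ − Wh = 0 → δ = (W + √(W² + 2kWh))/k
δ = (75.537 + √(5705.8 + 249512))/6.8531 = (75.537 + 505.19)/6.8531 = 84.74 mm

84.7 mm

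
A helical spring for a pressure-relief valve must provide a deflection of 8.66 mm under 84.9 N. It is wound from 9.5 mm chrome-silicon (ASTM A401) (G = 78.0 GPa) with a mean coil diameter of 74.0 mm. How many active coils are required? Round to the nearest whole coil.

Required rate k = F/δ = 84.9/8.66 = 9.8037 N/mm
N_a = Gd⁴/(8D³k) = (78.0×10³ × 9.5⁴)/(8 × 74.0³ × 9.8037)
    = 6.35315e+08 / 3.17815e+07 = 19.99 → 20 coils

20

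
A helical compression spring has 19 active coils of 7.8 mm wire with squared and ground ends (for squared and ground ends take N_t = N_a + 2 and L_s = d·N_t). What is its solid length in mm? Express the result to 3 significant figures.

squared and ground ends: N_t = N_a + 2 = 19 + 2 = 21
L_s = d·N_t = 7.8 × 21 = 163.8 mm

164 mm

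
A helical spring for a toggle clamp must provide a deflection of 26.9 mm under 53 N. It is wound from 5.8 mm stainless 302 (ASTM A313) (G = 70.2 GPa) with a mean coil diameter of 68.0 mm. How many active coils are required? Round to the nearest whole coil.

16

Required rate k = F/δ = 53/26.9 = 1.9703 N/mm
N_a = Gd⁴/(8D³k) = (70.2×10³ × 5.8⁴)/(8 × 68.0³ × 1.9703)
    = 7.94418e+07 / 4.9561e+06 = 16.03 → 16 coils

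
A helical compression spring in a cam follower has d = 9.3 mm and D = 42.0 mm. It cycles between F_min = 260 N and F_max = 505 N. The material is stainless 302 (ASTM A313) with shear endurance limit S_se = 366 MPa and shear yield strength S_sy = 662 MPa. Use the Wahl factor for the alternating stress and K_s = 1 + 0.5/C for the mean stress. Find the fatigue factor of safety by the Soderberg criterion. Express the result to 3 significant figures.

6.88

C = D/d = 42.0/9.3 = 4.5161; K_W = (4C−1)/(4C−4)+0.615/C = 1.3495; K_s = 1+0.5/C = 1.1107
F_a = (F_max−F_min)/2 = 122.5 N; F_m = (F_max+F_min)/2 = 382.5 N
τ_a = K_W·8F_aD/(πd³) = 1.3495 × 16.288 = 21.981 MPa
τ_m = K_s·8F_mD/(πd³) = 1.1107 × 50.859 = 56.49 MPa
Soderberg: 1/n_f = τ_a/S_se + τ_m/S_sy = 21.981/366 + 56.49/662 = 0.06006 + 0.08533 = 0.14539
n_f = 1/0.14539 = 6.878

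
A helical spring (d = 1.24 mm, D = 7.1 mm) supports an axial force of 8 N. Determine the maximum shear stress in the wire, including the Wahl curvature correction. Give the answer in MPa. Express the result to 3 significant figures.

Spring index C = D/d = 7.1/1.24 = 5.7258
K_W = (4C−1)/(4C−4) + 0.615/C = 21.903/18.903 + 0.1074 = 1.2661
τ₀ = 8FD/(πd³) = 8·8·7.1/(π·1.24³) = 454.4/5.9898 = 75.862 MPa
τ_max = K·τ₀ = 1.2661 × 75.862 = 96.05 MPa

96.0 MPa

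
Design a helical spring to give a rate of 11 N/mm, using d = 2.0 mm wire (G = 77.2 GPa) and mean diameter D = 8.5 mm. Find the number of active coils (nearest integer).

23

N_a = Gd⁴/(8D³k) = (77.2×10³ × 2.0⁴)/(8 × 8.5³ × 11)
    = 1.2352e+06 / 54043 = 22.86 → 23 coils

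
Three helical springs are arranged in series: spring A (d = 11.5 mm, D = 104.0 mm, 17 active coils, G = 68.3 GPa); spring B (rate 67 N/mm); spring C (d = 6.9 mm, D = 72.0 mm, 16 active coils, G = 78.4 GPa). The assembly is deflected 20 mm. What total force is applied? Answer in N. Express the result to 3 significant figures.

k_A = Gd⁴/(8D³N_a) = (68.3×10³)(11.5⁴)/(8·104.0³·17) = 7.8086 N/mm
k_C = Gd⁴/(8D³N_a) = (78.4×10³)(6.9⁴)/(8·72.0³·16) = 3.7197 N/mm
Series: 1/k_eq = 1/7.8086 + 1/67 + 1/3.7197 = 0.41183; k_eq = 2.4282 N/mm
F = k_eq·δ = 2.4282·20 = 48.564 N

48.6 N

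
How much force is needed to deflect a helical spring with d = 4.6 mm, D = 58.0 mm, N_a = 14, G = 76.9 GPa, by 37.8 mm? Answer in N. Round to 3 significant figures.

59.6 N

k = Gd⁴/(8D³N_a) = (76.9×10³)(4.6⁴)/(8·58.0³·14) = 1.5756 N/mm
F = k·δ = 1.5756 × 37.8 = 59.559 N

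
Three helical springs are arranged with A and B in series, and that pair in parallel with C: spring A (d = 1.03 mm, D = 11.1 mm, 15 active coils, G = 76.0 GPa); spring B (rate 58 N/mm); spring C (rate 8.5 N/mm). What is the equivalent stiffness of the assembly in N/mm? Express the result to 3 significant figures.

9.02 N/mm

k_A = Gd⁴/(8D³N_a) = (76.0×10³)(1.03⁴)/(8·11.1³·15) = 0.52121 N/mm
Springs A,B series: k_AB = 1/(1/0.52121+1/58) = 0.51657 N/mm; parallel with C: k_eq = 0.51657+8.5 = 9.0166 N/mm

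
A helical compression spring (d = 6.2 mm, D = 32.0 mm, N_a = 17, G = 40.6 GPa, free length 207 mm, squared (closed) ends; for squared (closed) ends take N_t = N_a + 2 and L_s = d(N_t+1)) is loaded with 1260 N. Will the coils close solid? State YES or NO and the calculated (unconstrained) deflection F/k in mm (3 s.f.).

k = Gd⁴/(8D³N_a) = (40.6×10³)(6.2⁴)/(8·32.0³·17) = 13.462 N/mm
N_t = 19; L_s = 6.2·20 = 124 mm; δ_solid = L₀ − L_s = 207 − 124 = 83 mm
δ = F/k = 1260/13.462 = 93.598 mm
δ ≥ δ_solid → spring goes solid

YES, δ = 93.6 mm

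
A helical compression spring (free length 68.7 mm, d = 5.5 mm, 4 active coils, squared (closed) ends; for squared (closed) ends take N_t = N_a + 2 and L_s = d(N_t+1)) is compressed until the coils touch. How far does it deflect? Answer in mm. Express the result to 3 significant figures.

30.2 mm

N_t = 6; L_s = 5.5·7 = 38.5 mm
δ_solid = L₀ − L_s = 68.7 − 38.5 = 30.2 mm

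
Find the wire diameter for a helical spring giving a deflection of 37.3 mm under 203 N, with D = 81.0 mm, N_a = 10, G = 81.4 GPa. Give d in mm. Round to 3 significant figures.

7.30 mm

Required rate k = F/δ = 203/37.3 = 5.4424 N/mm
d = (8D³N_a·k / G)^(1/4) = (8·81.0³·10·5.4424 / (81.4×10³))^0.25
  = (2842.5)^0.25 = 7.3018 mm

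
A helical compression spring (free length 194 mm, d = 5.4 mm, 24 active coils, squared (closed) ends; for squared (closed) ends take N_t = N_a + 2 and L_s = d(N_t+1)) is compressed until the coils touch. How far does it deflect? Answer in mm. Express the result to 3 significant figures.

N_t = 26; L_s = 5.4·27 = 145.8 mm
δ_solid = L₀ − L_s = 194 − 145.8 = 48.2 mm

48.2 mm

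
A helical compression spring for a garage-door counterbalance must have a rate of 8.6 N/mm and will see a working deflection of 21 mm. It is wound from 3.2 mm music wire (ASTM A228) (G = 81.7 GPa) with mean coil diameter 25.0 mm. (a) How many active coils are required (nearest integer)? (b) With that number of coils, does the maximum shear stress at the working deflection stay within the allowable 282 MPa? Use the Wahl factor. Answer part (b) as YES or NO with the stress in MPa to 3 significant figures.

(a) 8 coils; (b) NO, τ_max = 416 MPa

N_a = Gd⁴/(8D³k) = (81.7×10³)(3.2⁴)/(8·25.0³·8.6) = 7.969 → N_a = 8
Actual rate k = Gd⁴/(8D³·8) = 8.5669 N/mm
Working load F = kδ = 8.5669·21 = 179.9 N
C = 25.0/3.2 = 7.8125; K_W = (4C−1)/(4C−4)+0.615/C = 1.1888
τ_max = K_W·8FD/(πd³) = 1.1888·349.52 = 415.51 MPa
τ_max > 282 MPa → exceeds allowable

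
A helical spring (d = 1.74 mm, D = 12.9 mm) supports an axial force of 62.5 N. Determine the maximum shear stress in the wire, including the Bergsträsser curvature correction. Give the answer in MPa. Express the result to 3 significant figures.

463 MPa

Spring index C = D/d = 12.9/1.74 = 7.4138
K_B = (4C+2)/(4C−3) = 31.655/26.655 = 1.1876
τ₀ = 8FD/(πd³) = 8·62.5·12.9/(π·1.74³) = 6450/16.55 = 389.73 MPa
τ_max = K·τ₀ = 1.1876 × 389.73 = 462.83 MPa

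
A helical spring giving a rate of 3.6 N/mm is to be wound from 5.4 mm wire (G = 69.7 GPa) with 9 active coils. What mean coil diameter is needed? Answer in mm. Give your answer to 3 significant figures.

61.1 mm

D = (Gd⁴/(8N_a·k))^(1/3) = (69.7×10³·5.4⁴/(8·9·3.6))^(1/3)
  = (228651)^(1/3) = 61.1492 mm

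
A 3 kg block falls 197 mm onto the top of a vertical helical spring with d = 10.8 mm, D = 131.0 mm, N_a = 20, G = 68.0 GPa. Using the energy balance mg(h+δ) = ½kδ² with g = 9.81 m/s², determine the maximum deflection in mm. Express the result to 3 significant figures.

k = Gd⁴/(8D³N_a) = (68.0×10³)(10.8⁴)/(8·131.0³·20) = 2.572 N/mm
W = mg = 3 × 9.81 = 29.43 N
½kδ² − Wδ − Wh = 0 → δ = (W + √(W² + 2kWh))/k
δ = (29.43 + √(866.12 + 29823.4))/2.572 = (29.43 + 175.18)/2.572 = 79.555 mm

79.6 mm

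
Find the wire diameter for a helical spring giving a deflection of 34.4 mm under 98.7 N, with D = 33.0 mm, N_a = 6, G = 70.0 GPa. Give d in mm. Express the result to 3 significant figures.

Required rate k = F/δ = 98.7/34.4 = 2.8692 N/mm
d = (8D³N_a·k / G)^(1/4) = (8·33.0³·6·2.8692 / (70.0×10³))^0.25
  = (70.704)^0.25 = 2.8998 mm

2.90 mm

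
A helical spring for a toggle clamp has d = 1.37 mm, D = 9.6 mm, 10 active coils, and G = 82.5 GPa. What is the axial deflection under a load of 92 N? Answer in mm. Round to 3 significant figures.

k = Gd⁴/(8D³N_a) = (82.5×10³)(1.37⁴)/(8·9.6³·10) = 4.1061 N/mm
δ = F/k = 92 / 4.1061 = 22.406 mm

22.4 mm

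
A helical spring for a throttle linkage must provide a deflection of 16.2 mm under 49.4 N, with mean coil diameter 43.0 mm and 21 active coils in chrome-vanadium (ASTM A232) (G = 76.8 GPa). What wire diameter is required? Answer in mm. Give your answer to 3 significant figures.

4.80 mm

Required rate k = F/δ = 49.4/16.2 = 3.0494 N/mm
d = (8D³N_a·k / G)^(1/4) = (8·43.0³·21·3.0494 / (76.8×10³))^0.25
  = (530.35)^0.25 = 4.7989 mm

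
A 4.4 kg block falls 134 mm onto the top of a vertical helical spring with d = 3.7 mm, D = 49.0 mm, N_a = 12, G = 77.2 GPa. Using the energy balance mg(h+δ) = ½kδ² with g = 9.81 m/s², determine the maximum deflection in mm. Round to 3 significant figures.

k = Gd⁴/(8D³N_a) = (77.2×10³)(3.7⁴)/(8·49.0³·12) = 1.281 N/mm
W = mg = 4.4 × 9.81 = 43.164 N
½kδ² − Wδ − Wh = 0 → δ = (W + √(W² + 2kWh))/k
δ = (43.164 + √(1863.1 + 14819.1))/1.281 = (43.164 + 129.16)/1.281 = 134.52 mm

135 mm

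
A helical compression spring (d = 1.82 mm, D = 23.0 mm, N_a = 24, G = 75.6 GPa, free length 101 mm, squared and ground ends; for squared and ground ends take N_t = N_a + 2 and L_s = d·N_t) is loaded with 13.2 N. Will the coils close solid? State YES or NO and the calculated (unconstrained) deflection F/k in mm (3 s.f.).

NO, δ = 37.2 mm

k = Gd⁴/(8D³N_a) = (75.6×10³)(1.82⁴)/(8·23.0³·24) = 0.35508 N/mm
N_t = 26; L_s = 1.82·26 = 47.32 mm; δ_solid = L₀ − L_s = 101 − 47.32 = 53.68 mm
δ = F/k = 13.2/0.35508 = 37.175 mm
δ < δ_solid → spring does not go solid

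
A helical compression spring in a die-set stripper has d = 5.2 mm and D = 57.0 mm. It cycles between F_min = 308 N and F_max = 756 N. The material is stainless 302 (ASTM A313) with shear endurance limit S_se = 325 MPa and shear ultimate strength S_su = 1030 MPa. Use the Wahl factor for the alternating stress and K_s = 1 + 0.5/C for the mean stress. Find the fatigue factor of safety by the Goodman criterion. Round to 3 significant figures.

C = D/d = 57.0/5.2 = 10.9615; K_W = (4C−1)/(4C−4)+0.615/C = 1.1314; K_s = 1+0.5/C = 1.0456
F_a = (F_max−F_min)/2 = 224 N; F_m = (F_max+F_min)/2 = 532 N
τ_a = K_W·8F_aD/(πd³) = 1.1314 × 231.23 = 261.62 MPa
τ_m = K_s·8F_mD/(πd³) = 1.0456 × 549.18 = 574.23 MPa
Goodman: 1/n_f = τ_a/S_se + τ_m/S_su = 261.62/325 + 574.23/1030 = 0.80498 + 0.55751 = 1.3625
n_f = 1/1.3625 = 0.734

0.734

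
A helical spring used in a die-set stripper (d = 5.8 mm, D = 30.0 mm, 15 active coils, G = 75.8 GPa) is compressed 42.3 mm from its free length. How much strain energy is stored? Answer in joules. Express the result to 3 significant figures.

23.7 J

k = Gd⁴/(8D³N_a) = (75.8×10³)(5.8⁴)/(8·30.0³·15) = 26.475 N/mm
U = ½kδ² = 0.5 × 26.475 × 42.3² = 23686 N·mm = 23.686 J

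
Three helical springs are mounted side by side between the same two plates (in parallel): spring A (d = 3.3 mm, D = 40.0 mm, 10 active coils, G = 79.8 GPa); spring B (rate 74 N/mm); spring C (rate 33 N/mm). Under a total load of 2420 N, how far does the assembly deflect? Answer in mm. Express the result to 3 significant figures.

k_A = Gd⁴/(8D³N_a) = (79.8×10³)(3.3⁴)/(8·40.0³·10) = 1.8484 N/mm
Parallel: k_eq = 1.8484 + 74 + 33 = 108.85 N/mm
δ = F/k_eq = 2420/108.85 = 22.233 mm

22.2 mm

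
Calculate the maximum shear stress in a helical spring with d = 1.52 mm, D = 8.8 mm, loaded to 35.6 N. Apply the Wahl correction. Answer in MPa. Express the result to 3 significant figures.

287 MPa

Spring index C = D/d = 8.8/1.52 = 5.7895
K_W = (4C−1)/(4C−4) + 0.615/C = 22.158/19.158 + 0.1062 = 1.2628
τ₀ = 8FD/(πd³) = 8·35.6·8.8/(π·1.52³) = 2506.24/11.033 = 227.17 MPa
τ_max = K·τ₀ = 1.2628 × 227.17 = 286.87 MPa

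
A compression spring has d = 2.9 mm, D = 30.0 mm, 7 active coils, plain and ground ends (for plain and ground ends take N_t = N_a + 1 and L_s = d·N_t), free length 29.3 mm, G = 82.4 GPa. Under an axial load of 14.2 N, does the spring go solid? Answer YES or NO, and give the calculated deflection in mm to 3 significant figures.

NO, δ = 3.68 mm

k = Gd⁴/(8D³N_a) = (82.4×10³)(2.9⁴)/(8·30.0³·7) = 3.8545 N/mm
N_t = 8; L_s = 2.9·8 = 23.2 mm; δ_solid = L₀ − L_s = 29.3 − 23.2 = 6.1 mm
δ = F/k = 14.2/3.8545 = 3.684 mm
δ < δ_solid → spring does not go solid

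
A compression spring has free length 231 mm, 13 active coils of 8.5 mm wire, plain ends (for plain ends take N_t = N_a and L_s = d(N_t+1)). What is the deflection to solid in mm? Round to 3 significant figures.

112 mm

N_t = 13; L_s = 8.5·14 = 119 mm
δ_solid = L₀ − L_s = 231 − 119 = 112 mm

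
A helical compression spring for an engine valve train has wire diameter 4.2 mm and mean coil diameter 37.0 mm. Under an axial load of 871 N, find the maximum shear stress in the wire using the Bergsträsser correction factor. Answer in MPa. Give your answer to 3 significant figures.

Spring index C = D/d = 37.0/4.2 = 8.8095
K_B = (4C+2)/(4C−3) = 37.238/32.238 = 1.1551
τ₀ = 8FD/(πd³) = 8·871·37.0/(π·4.2³) = 257816/232.75 = 1107.7 MPa
τ_max = K·τ₀ = 1.1551 × 1107.7 = 1279.5 MPa

1280 MPa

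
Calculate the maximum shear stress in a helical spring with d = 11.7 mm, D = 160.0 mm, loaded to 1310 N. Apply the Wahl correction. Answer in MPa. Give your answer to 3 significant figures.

368 MPa

Spring index C = D/d = 160.0/11.7 = 13.6752
K_W = (4C−1)/(4C−4) + 0.615/C = 53.701/50.701 + 0.0450 = 1.1041
τ₀ = 8FD/(πd³) = 8·1310·160.0/(π·11.7³) = 1.6768e+06/5031.6 = 333.25 MPa
τ_max = K·τ₀ = 1.1041 × 333.25 = 367.96 MPa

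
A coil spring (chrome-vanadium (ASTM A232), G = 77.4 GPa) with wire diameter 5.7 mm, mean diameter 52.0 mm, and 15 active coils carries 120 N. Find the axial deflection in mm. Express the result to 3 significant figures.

k = Gd⁴/(8D³N_a) = (77.4×10³)(5.7⁴)/(8·52.0³·15) = 4.8423 N/mm
δ = F/k = 120 / 4.8423 = 24.782 mm

24.8 mm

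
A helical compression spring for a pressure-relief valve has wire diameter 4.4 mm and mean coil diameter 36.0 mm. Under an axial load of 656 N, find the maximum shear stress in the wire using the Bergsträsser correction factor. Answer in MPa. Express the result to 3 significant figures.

Spring index C = D/d = 36.0/4.4 = 8.1818
K_B = (4C+2)/(4C−3) = 34.727/29.727 = 1.1682
τ₀ = 8FD/(πd³) = 8·656·36.0/(π·4.4³) = 188928/267.61 = 705.97 MPa
τ_max = K·τ₀ = 1.1682 × 705.97 = 824.72 MPa

825 MPa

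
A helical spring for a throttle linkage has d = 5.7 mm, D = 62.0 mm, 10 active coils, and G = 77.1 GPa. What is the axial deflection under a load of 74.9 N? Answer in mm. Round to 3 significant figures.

k = Gd⁴/(8D³N_a) = (77.1×10³)(5.7⁴)/(8·62.0³·10) = 4.2686 N/mm
δ = F/k = 74.9 / 4.2686 = 17.547 mm

17.5 mm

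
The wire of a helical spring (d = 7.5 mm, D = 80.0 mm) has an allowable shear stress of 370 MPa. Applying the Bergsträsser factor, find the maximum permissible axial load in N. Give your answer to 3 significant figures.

680 N

C = D/d = 80.0/7.5 = 10.6667
K_B = (4C+2)/(4C−3) = 44.667/39.667 = 1.1261
τ_max = K·8FD/(πd³) → F_max = τ_allow·πd³/(8DK)
F_max = 370·π·7.5³/(8·80.0·1.1261) = 4.9038e+05/720.67 = 680.45 N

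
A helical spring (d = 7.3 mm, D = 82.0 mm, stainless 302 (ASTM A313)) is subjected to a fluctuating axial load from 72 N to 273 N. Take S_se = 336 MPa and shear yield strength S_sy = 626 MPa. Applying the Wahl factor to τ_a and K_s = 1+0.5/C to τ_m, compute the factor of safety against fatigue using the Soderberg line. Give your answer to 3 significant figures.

2.98

C = D/d = 82.0/7.3 = 11.2329; K_W = (4C−1)/(4C−4)+0.615/C = 1.1280; K_s = 1+0.5/C = 1.0445
F_a = (F_max−F_min)/2 = 100.5 N; F_m = (F_max+F_min)/2 = 172.5 N
τ_a = K_W·8F_aD/(πd³) = 1.1280 × 53.945 = 60.852 MPa
τ_m = K_s·8F_mD/(πd³) = 1.0445 × 92.592 = 96.714 MPa
Soderberg: 1/n_f = τ_a/S_se + τ_m/S_sy = 60.852/336 + 96.714/626 = 0.18111 + 0.15449 = 0.3356
n_f = 1/0.3356 = 2.98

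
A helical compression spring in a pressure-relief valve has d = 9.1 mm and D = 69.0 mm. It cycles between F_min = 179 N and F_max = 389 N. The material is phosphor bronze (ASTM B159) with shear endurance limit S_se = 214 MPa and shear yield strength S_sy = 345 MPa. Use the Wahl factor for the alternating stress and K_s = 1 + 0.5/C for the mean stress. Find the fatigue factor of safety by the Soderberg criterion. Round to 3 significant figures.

C = D/d = 69.0/9.1 = 7.5824; K_W = (4C−1)/(4C−4)+0.615/C = 1.1950; K_s = 1+0.5/C = 1.0659
F_a = (F_max−F_min)/2 = 105 N; F_m = (F_max+F_min)/2 = 284 N
τ_a = K_W·8F_aD/(πd³) = 1.1950 × 24.482 = 29.258 MPa
τ_m = K_s·8F_mD/(πd³) = 1.0659 × 66.219 = 70.586 MPa
Soderberg: 1/n_f = τ_a/S_se + τ_m/S_sy = 29.258/214 + 70.586/345 = 0.13672 + 0.20460 = 0.34131
n_f = 1/0.34131 = 2.93

2.93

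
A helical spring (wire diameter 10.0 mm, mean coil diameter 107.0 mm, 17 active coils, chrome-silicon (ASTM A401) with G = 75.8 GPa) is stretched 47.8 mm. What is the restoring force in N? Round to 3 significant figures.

k = Gd⁴/(8D³N_a) = (75.8×10³)(10.0⁴)/(8·107.0³·17) = 4.5497 N/mm
F = k·δ = 4.5497 × 47.8 = 217.47 N

217 N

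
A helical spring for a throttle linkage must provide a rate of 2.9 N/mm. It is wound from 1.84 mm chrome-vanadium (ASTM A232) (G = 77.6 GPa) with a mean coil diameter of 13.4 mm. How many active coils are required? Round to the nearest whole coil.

N_a = Gd⁴/(8D³k) = (77.6×10³ × 1.84⁴)/(8 × 13.4³ × 2.9)
    = 889473 / 55821.6 = 15.93 → 16 coils

16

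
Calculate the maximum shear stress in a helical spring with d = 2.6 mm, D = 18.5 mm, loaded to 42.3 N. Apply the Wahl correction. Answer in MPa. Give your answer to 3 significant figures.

137 MPa

Spring index C = D/d = 18.5/2.6 = 7.1154
K_W = (4C−1)/(4C−4) + 0.615/C = 27.462/24.462 + 0.0864 = 1.2091
τ₀ = 8FD/(πd³) = 8·42.3·18.5/(π·2.6³) = 6260.4/55.217 = 113.38 MPa
τ_max = K·τ₀ = 1.2091 × 113.38 = 137.08 MPa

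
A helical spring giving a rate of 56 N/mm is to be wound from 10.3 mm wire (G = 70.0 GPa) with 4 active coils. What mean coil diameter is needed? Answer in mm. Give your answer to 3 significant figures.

76.0 mm

D = (Gd⁴/(8N_a·k))^(1/3) = (70.0×10³·10.3⁴/(8·4·56))^(1/3)
  = (439652)^(1/3) = 76.0390 mm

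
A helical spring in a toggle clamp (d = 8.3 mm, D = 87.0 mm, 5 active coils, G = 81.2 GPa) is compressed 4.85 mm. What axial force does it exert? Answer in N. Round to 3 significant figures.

k = Gd⁴/(8D³N_a) = (81.2×10³)(8.3⁴)/(8·87.0³·5) = 14.63 N/mm
F = k·δ = 14.63 × 4.85 = 70.957 N

71.0 N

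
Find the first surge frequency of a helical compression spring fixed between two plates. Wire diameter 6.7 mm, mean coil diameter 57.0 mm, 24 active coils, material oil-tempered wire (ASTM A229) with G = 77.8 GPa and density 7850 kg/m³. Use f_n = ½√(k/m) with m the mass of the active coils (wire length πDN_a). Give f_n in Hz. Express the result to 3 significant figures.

k = Gd⁴/(8D³N_a) = (77.8×10³)(6.7⁴)/(8·57.0³·24) = 4.4091 N/mm = 4409.1 N/m
Wire length L = πDN_a = π·57.0·24 = 4297.7 mm
m = ρ·(πd²/4)·L = 7850 × 35.257×10⁻⁶ m² × 4.2977 m = 1.1894 kg
f_n = ½√(k/m) = 0.5·√(4409.1/1.1894) = 0.5·√(3706.9) = 30.442 Hz

30.4 Hz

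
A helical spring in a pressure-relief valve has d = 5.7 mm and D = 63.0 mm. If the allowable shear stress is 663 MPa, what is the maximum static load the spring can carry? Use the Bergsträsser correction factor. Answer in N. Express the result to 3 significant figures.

C = D/d = 63.0/5.7 = 11.0526
K_B = (4C+2)/(4C−3) = 46.211/41.211 = 1.1213
τ_max = K·8FD/(πd³) → F_max = τ_allow·πd³/(8DK)
F_max = 663·π·5.7³/(8·63.0·1.1213) = 3.8573e+05/565.15 = 682.53 N

683 N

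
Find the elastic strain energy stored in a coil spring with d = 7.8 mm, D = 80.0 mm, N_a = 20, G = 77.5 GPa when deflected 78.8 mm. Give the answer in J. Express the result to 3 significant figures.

10.9 J

k = Gd⁴/(8D³N_a) = (77.5×10³)(7.8⁴)/(8·80.0³·20) = 3.5018 N/mm
U = ½kδ² = 0.5 × 3.5018 × 78.8² = 10872 N·mm = 10.872 J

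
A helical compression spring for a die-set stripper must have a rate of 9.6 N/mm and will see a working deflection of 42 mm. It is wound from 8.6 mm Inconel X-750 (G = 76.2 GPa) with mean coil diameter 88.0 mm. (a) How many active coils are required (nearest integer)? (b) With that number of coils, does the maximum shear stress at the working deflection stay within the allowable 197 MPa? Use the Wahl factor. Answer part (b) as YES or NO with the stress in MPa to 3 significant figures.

(a) 8 coils; (b) YES, τ_max = 161 MPa

N_a = Gd⁴/(8D³k) = (76.2×10³)(8.6⁴)/(8·88.0³·9.6) = 7.964 → N_a = 8
Actual rate k = Gd⁴/(8D³·8) = 9.557 N/mm
Working load F = kδ = 9.557·42 = 401.39 N
C = 88.0/8.6 = 10.2326; K_W = (4C−1)/(4C−4)+0.615/C = 1.1413
τ_max = K_W·8FD/(πd³) = 1.1413·141.42 = 161.4 MPa
τ_max ≤ 197 MPa → acceptable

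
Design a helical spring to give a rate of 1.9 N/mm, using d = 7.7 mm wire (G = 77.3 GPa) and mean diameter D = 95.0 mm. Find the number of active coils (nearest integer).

N_a = Gd⁴/(8D³k) = (77.3×10³ × 7.7⁴)/(8 × 95.0³ × 1.9)
    = 2.71733e+08 / 1.30321e+07 = 20.85 → 21 coils

21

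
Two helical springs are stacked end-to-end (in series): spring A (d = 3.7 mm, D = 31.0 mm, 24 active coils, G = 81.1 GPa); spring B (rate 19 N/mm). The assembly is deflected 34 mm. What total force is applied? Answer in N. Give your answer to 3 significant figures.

k_A = Gd⁴/(8D³N_a) = (81.1×10³)(3.7⁴)/(8·31.0³·24) = 2.6573 N/mm
Series: 1/k_eq = 1/2.6573 + 1/19 = 0.42895; k_eq = 2.3313 N/mm
F = k_eq·δ = 2.3313·34 = 79.263 N

79.3 N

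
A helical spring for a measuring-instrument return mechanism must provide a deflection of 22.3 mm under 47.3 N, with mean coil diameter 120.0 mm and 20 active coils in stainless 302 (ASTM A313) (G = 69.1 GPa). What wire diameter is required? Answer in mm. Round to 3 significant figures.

9.60 mm

Required rate k = F/δ = 47.3/22.3 = 2.1211 N/mm
d = (8D³N_a·k / G)^(1/4) = (8·120.0³·20·2.1211 / (69.1×10³))^0.25
  = (8486.8)^0.25 = 9.5981 mm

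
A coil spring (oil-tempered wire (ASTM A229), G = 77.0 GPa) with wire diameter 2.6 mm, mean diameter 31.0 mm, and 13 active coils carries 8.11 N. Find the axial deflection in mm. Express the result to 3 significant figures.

7.14 mm

k = Gd⁴/(8D³N_a) = (77.0×10³)(2.6⁴)/(8·31.0³·13) = 1.1357 N/mm
δ = F/k = 8.11 / 1.1357 = 7.1409 mm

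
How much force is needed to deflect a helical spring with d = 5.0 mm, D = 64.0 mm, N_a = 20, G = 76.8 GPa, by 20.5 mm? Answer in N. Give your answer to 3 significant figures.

23.5 N

k = Gd⁴/(8D³N_a) = (76.8×10³)(5.0⁴)/(8·64.0³·20) = 1.1444 N/mm
F = k·δ = 1.1444 × 20.5 = 23.46 N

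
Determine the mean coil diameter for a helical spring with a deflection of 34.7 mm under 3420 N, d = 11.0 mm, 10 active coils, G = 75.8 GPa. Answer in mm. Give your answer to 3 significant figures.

52.0 mm

Required rate k = F/δ = 3420/34.7 = 98.559 N/mm
D = (Gd⁴/(8N_a·k))^(1/3) = (75.8×10³·11.0⁴/(8·10·98.559))^(1/3)
  = (140752)^(1/3) = 52.0177 mm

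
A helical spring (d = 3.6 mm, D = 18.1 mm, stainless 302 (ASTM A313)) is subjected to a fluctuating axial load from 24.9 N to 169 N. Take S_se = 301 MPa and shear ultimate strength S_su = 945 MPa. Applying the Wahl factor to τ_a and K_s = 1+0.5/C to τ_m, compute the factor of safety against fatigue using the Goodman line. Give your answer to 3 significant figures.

2.38

C = D/d = 18.1/3.6 = 5.0278; K_W = (4C−1)/(4C−4)+0.615/C = 1.3085; K_s = 1+0.5/C = 1.0994
F_a = (F_max−F_min)/2 = 72.05 N; F_m = (F_max+F_min)/2 = 96.95 N
τ_a = K_W·8F_aD/(πd³) = 1.3085 × 71.178 = 93.138 MPa
τ_m = K_s·8F_mD/(πd³) = 1.0994 × 95.777 = 105.3 MPa
Goodman: 1/n_f = τ_a/S_se + τ_m/S_su = 93.138/301 + 105.3/945 = 0.30943 + 0.11143 = 0.42086
n_f = 1/0.42086 = 2.376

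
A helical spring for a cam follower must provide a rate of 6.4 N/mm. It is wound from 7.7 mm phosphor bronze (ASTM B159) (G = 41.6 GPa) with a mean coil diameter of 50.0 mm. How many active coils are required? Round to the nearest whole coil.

23

N_a = Gd⁴/(8D³k) = (41.6×10³ × 7.7⁴)/(8 × 50.0³ × 6.4)
    = 1.46237e+08 / 6.4e+06 = 22.85 → 23 coils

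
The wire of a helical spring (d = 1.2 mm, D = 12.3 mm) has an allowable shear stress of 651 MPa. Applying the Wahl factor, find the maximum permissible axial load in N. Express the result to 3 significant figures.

C = D/d = 12.3/1.2 = 10.2500
K_W = (4C−1)/(4C−4) + 0.615/C = 40.000/37.000 + 0.0600 = 1.1411
τ_max = K·8FD/(πd³) → F_max = τ_allow·πd³/(8DK)
F_max = 651·π·1.2³/(8·12.3·1.1411) = 3534.1/112.28 = 31.475 N

31.5 N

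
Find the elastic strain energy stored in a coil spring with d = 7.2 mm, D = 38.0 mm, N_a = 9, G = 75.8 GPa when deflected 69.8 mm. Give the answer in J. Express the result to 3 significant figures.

k = Gd⁴/(8D³N_a) = (75.8×10³)(7.2⁴)/(8·38.0³·9) = 51.56 N/mm
U = ½kδ² = 0.5 × 51.56 × 69.8² = 1.256e+05 N·mm = 125.6 J

126 J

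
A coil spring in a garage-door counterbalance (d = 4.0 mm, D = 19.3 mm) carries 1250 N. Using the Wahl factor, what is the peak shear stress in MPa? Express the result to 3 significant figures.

1270 MPa

Spring index C = D/d = 19.3/4.0 = 4.8250
K_W = (4C−1)/(4C−4) + 0.615/C = 18.300/15.300 + 0.1275 = 1.3235
τ₀ = 8FD/(πd³) = 8·1250·19.3/(π·4.0³) = 193000/201.06 = 959.9 MPa
τ_max = K·τ₀ = 1.3235 × 959.9 = 1270.5 MPa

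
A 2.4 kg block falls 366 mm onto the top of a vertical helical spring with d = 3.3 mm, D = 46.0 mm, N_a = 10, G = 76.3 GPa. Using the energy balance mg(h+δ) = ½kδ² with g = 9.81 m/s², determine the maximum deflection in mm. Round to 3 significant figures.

144 mm

k = Gd⁴/(8D³N_a) = (76.3×10³)(3.3⁴)/(8·46.0³·10) = 1.162 N/mm
W = mg = 2.4 × 9.81 = 23.544 N
½kδ² − Wδ − Wh = 0 → δ = (W + √(W² + 2kWh))/k
δ = (23.544 + √(554.32 + 20026.6))/1.162 = (23.544 + 143.46)/1.162 = 143.72 mm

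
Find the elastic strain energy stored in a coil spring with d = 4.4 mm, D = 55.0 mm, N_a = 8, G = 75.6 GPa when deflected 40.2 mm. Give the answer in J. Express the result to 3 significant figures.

k = Gd⁴/(8D³N_a) = (75.6×10³)(4.4⁴)/(8·55.0³·8) = 2.6611 N/mm
U = ½kδ² = 0.5 × 2.6611 × 40.2² = 2150.2 N·mm = 2.1502 J

2.15 J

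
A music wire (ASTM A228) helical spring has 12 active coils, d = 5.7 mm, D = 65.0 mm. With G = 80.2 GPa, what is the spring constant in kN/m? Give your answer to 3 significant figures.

3.21 kN/m

k = Gd⁴/(8D³N_a) = (80.2×10³ × 5.7⁴) / (8 × 65.0³ × 12)
  = 8.46591e+07 / 2.6364e+07 = 3.2112 N/mm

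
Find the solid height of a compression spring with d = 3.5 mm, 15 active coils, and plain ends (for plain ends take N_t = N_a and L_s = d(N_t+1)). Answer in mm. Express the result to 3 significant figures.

56.0 mm

plain ends: N_t = N_a = 15
L_s = d·(N_t+1) = 3.5 × 16 = 56 mm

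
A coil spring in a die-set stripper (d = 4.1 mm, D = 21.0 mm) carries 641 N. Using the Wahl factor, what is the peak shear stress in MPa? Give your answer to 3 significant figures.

648 MPa

Spring index C = D/d = 21.0/4.1 = 5.1220
K_W = (4C−1)/(4C−4) + 0.615/C = 19.488/16.488 + 0.1201 = 1.3020
τ₀ = 8FD/(πd³) = 8·641·21.0/(π·4.1³) = 107688/216.52 = 497.35 MPa
τ_max = K·τ₀ = 1.3020 × 497.35 = 647.57 MPa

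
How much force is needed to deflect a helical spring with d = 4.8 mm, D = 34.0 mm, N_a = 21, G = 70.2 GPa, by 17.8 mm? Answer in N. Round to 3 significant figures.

100 N

k = Gd⁴/(8D³N_a) = (70.2×10³)(4.8⁴)/(8·34.0³·21) = 5.6436 N/mm
F = k·δ = 5.6436 × 17.8 = 100.46 N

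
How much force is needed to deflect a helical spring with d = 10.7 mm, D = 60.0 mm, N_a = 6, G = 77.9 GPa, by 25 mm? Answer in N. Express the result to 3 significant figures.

k = Gd⁴/(8D³N_a) = (77.9×10³)(10.7⁴)/(8·60.0³·6) = 98.487 N/mm
F = k·δ = 98.487 × 25 = 2462.2 N

2460 N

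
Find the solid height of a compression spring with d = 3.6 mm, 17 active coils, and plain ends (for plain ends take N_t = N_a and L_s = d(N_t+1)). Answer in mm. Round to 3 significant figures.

64.8 mm

plain ends: N_t = N_a = 17
L_s = d·(N_t+1) = 3.6 × 18 = 64.8 mm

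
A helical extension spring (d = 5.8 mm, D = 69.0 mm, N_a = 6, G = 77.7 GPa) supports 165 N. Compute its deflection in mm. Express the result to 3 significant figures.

29.6 mm

k = Gd⁴/(8D³N_a) = (77.7×10³)(5.8⁴)/(8·69.0³·6) = 5.5763 N/mm
δ = F/k = 165 / 5.5763 = 29.59 mm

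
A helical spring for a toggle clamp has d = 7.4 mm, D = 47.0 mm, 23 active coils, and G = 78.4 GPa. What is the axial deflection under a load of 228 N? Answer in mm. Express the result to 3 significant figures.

18.5 mm

k = Gd⁴/(8D³N_a) = (78.4×10³)(7.4⁴)/(8·47.0³·23) = 12.306 N/mm
δ = F/k = 228 / 12.306 = 18.527 mm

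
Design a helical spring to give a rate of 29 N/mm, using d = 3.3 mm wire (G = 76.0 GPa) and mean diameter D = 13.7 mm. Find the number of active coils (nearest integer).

15

N_a = Gd⁴/(8D³k) = (76.0×10³ × 3.3⁴)/(8 × 13.7³ × 29)
    = 9.013e+06 / 596554 = 15.11 → 15 coils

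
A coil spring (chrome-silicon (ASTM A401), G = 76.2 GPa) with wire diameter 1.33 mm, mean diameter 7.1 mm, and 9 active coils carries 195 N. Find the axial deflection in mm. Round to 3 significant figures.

21.1 mm

k = Gd⁴/(8D³N_a) = (76.2×10³)(1.33⁴)/(8·7.1³·9) = 9.2524 N/mm
δ = F/k = 195 / 9.2524 = 21.076 mm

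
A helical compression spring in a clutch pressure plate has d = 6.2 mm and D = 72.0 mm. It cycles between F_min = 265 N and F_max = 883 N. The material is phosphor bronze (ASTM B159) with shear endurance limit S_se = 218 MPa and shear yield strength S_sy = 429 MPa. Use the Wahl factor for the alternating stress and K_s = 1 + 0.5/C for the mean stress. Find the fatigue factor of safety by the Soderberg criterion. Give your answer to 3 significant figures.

C = D/d = 72.0/6.2 = 11.6129; K_W = (4C−1)/(4C−4)+0.615/C = 1.1236; K_s = 1+0.5/C = 1.0431
F_a = (F_max−F_min)/2 = 309 N; F_m = (F_max+F_min)/2 = 574 N
τ_a = K_W·8F_aD/(πd³) = 1.1236 × 237.71 = 267.1 MPa
τ_m = K_s·8F_mD/(πd³) = 1.0431 × 441.58 = 460.59 MPa
Soderberg: 1/n_f = τ_a/S_se + τ_m/S_sy = 267.1/218 + 460.59/429 = 1.22524 + 1.07364 = 2.2989
n_f = 1/2.2989 = 0.435

0.435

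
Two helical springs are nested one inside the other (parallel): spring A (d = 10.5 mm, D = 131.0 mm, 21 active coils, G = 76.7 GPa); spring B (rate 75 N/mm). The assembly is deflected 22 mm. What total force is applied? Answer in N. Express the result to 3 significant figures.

1700 N

k_A = Gd⁴/(8D³N_a) = (76.7×10³)(10.5⁴)/(8·131.0³·21) = 2.4685 N/mm
Parallel: k_eq = 2.4685 + 75 = 77.468 N/mm
F = k_eq·δ = 77.468·22 = 1704.3 N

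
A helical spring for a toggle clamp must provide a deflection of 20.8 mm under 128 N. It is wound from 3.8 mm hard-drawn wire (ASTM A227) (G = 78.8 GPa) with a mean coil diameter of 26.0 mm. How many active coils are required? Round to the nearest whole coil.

19

Required rate k = F/δ = 128/20.8 = 6.1538 N/mm
N_a = Gd⁴/(8D³k) = (78.8×10³ × 3.8⁴)/(8 × 26.0³ × 6.1538)
    = 1.64309e+07 / 865280 = 18.99 → 19 coils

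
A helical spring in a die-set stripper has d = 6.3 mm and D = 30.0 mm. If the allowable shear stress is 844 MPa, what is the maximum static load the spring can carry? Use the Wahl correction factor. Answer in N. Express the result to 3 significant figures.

2080 N

C = D/d = 30.0/6.3 = 4.7619
K_W = (4C−1)/(4C−4) + 0.615/C = 18.048/15.048 + 0.1291 = 1.3285
τ_max = K·8FD/(πd³) → F_max = τ_allow·πd³/(8DK)
F_max = 844·π·6.3³/(8·30.0·1.3285) = 6.63e+05/318.84 = 2079.4 N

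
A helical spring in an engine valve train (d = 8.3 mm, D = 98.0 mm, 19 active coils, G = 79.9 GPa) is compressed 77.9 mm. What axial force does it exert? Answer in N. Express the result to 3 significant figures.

k = Gd⁴/(8D³N_a) = (79.9×10³)(8.3⁴)/(8·98.0³·19) = 2.6506 N/mm
F = k·δ = 2.6506 × 77.9 = 206.48 N

206 N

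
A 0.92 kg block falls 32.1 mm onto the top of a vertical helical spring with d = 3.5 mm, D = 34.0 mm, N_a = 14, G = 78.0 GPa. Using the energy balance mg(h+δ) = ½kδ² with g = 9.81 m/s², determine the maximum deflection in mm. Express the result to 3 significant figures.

18.5 mm

k = Gd⁴/(8D³N_a) = (78.0×10³)(3.5⁴)/(8·34.0³·14) = 2.659 N/mm
W = mg = 0.92 × 9.81 = 9.0252 N
½kδ² − Wδ − Wh = 0 → δ = (W + √(W² + 2kWh))/k
δ = (9.0252 + √(81.454 + 1540.65))/2.659 = (9.0252 + 40.275)/2.659 = 18.541 mm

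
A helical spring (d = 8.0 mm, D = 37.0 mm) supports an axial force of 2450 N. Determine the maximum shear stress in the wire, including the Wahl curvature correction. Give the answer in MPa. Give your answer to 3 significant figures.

Spring index C = D/d = 37.0/8.0 = 4.6250
K_W = (4C−1)/(4C−4) + 0.615/C = 17.500/14.500 + 0.1330 = 1.3399
τ₀ = 8FD/(πd³) = 8·2450·37.0/(π·8.0³) = 725200/1608.5 = 450.86 MPa
τ_max = K·τ₀ = 1.3399 × 450.86 = 604.09 MPa

604 MPa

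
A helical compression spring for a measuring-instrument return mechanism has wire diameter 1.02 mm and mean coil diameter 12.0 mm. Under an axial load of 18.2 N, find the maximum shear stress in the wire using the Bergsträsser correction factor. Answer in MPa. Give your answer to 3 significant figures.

584 MPa

Spring index C = D/d = 12.0/1.02 = 11.7647
K_B = (4C+2)/(4C−3) = 49.059/44.059 = 1.1135
τ₀ = 8FD/(πd³) = 8·18.2·12.0/(π·1.02³) = 1747.2/3.3339 = 524.07 MPa
τ_max = K·τ₀ = 1.1135 × 524.07 = 583.55 MPa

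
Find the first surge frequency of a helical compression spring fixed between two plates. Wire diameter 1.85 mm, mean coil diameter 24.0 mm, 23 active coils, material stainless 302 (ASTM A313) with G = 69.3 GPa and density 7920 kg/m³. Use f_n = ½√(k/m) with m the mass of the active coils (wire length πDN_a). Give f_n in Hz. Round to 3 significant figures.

46.5 Hz

k = Gd⁴/(8D³N_a) = (69.3×10³)(1.85⁴)/(8·24.0³·23) = 0.31913 N/mm = 319.13 N/m
Wire length L = πDN_a = π·24.0·23 = 1734.2 mm
m = ρ·(πd²/4)·L = 7920 × 2.688×10⁻⁶ m² × 1.7342 m = 0.036919 kg
f_n = ½√(k/m) = 0.5·√(319.13/0.036919) = 0.5·√(8644.1) = 46.487 Hz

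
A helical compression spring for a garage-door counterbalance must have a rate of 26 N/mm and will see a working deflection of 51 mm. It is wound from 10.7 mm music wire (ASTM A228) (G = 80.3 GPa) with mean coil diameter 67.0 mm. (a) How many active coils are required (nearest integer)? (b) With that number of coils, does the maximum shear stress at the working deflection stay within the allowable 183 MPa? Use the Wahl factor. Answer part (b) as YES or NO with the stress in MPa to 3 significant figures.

(a) 17 coils; (b) NO, τ_max = 227 MPa

N_a = Gd⁴/(8D³k) = (80.3×10³)(10.7⁴)/(8·67.0³·26) = 16.83 → N_a = 17
Actual rate k = Gd⁴/(8D³·17) = 25.733 N/mm
Working load F = kδ = 25.733·51 = 1312.4 N
C = 67.0/10.7 = 6.2617; K_W = (4C−1)/(4C−4)+0.615/C = 1.2408
τ_max = K_W·8FD/(πd³) = 1.2408·182.78 = 226.78 MPa
τ_max > 183 MPa → exceeds allowable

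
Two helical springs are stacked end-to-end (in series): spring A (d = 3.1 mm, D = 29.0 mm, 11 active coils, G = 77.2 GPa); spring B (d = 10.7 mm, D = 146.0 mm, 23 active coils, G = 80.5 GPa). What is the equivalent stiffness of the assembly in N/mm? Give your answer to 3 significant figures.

k_A = Gd⁴/(8D³N_a) = (77.2×10³)(3.1⁴)/(8·29.0³·11) = 3.3219 N/mm
k_B = Gd⁴/(8D³N_a) = (80.5×10³)(10.7⁴)/(8·146.0³·23) = 1.8427 N/mm
Series: 1/k_eq = 1/3.3219 + 1/1.8427 = 0.84371; k_eq = 1.1852 N/mm

1.19 N/mm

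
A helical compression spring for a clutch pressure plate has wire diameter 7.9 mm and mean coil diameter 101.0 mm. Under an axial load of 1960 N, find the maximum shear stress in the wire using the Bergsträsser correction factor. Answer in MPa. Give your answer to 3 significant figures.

1130 MPa

Spring index C = D/d = 101.0/7.9 = 12.7848
K_B = (4C+2)/(4C−3) = 53.139/48.139 = 1.1039
τ₀ = 8FD/(πd³) = 8·1960·101.0/(π·7.9³) = 1.58368e+06/1548.9 = 1022.4 MPa
τ_max = K·τ₀ = 1.1039 × 1022.4 = 1128.6 MPa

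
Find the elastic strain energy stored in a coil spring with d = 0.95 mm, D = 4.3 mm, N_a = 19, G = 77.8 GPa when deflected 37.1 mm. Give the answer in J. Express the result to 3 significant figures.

3.61 J

k = Gd⁴/(8D³N_a) = (77.8×10³)(0.95⁴)/(8·4.3³·19) = 5.2435 N/mm
U = ½kδ² = 0.5 × 5.2435 × 37.1² = 3608.6 N·mm = 3.6086 J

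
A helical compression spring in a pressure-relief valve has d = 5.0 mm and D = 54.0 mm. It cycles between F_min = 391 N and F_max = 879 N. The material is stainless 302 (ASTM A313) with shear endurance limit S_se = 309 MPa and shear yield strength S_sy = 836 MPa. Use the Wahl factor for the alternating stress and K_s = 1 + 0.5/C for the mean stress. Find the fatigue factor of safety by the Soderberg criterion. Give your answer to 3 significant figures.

C = D/d = 54.0/5.0 = 10.8000; K_W = (4C−1)/(4C−4)+0.615/C = 1.1335; K_s = 1+0.5/C = 1.0463
F_a = (F_max−F_min)/2 = 244 N; F_m = (F_max+F_min)/2 = 635 N
τ_a = K_W·8F_aD/(πd³) = 1.1335 × 268.42 = 304.25 MPa
τ_m = K_s·8F_mD/(πd³) = 1.0463 × 698.55 = 730.89 MPa
Soderberg: 1/n_f = τ_a/S_se + τ_m/S_sy = 304.25/309 + 730.89/836 = 0.98462 + 0.87427 = 1.8589
n_f = 1/1.8589 = 0.538

0.538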